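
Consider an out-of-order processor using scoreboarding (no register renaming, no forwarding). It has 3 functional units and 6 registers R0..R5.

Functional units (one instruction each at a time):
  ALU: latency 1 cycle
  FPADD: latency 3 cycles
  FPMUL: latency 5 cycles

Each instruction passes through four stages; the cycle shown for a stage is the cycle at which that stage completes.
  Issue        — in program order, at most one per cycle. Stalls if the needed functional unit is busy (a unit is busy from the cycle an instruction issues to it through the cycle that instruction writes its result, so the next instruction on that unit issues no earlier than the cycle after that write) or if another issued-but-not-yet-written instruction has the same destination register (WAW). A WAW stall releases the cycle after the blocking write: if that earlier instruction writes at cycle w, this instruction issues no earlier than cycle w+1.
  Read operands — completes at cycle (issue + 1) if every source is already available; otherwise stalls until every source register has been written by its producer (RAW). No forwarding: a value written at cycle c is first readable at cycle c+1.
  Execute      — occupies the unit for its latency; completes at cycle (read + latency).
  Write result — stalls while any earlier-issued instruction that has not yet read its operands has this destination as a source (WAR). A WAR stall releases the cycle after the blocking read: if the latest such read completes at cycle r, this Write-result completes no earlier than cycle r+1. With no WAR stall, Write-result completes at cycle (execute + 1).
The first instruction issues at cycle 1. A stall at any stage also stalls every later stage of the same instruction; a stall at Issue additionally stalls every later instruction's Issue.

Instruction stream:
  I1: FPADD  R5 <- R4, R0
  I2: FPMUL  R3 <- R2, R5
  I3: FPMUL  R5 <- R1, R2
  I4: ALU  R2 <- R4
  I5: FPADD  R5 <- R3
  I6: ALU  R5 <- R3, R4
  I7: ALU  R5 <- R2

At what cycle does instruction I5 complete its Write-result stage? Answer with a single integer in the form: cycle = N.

[1] I1 dispatched to FPADD
[2] I1 operands ready, I2 dispatched to FPMUL
[5] I1 complete
[6] R5←I1
[7] I2 operands ready
[12] I2 complete
[13] R3←I2
[14] I3 dispatched to FPMUL
[15] I3 operands ready, I4 dispatched to ALU
[16] I4 operands ready
[17] I4 complete
[18] R2←I4
[20] I3 complete
[21] R5←I3
[22] I5 dispatched to FPADD
[23] I5 operands ready
[26] I5 complete
[27] R5←I5
[28] I6 dispatched to ALU
[29] I6 operands ready
[30] I6 complete
[31] R5←I6
[32] I7 dispatched to ALU
[33] I7 operands ready
[34] I7 complete
[35] R5←I7

cycle = 27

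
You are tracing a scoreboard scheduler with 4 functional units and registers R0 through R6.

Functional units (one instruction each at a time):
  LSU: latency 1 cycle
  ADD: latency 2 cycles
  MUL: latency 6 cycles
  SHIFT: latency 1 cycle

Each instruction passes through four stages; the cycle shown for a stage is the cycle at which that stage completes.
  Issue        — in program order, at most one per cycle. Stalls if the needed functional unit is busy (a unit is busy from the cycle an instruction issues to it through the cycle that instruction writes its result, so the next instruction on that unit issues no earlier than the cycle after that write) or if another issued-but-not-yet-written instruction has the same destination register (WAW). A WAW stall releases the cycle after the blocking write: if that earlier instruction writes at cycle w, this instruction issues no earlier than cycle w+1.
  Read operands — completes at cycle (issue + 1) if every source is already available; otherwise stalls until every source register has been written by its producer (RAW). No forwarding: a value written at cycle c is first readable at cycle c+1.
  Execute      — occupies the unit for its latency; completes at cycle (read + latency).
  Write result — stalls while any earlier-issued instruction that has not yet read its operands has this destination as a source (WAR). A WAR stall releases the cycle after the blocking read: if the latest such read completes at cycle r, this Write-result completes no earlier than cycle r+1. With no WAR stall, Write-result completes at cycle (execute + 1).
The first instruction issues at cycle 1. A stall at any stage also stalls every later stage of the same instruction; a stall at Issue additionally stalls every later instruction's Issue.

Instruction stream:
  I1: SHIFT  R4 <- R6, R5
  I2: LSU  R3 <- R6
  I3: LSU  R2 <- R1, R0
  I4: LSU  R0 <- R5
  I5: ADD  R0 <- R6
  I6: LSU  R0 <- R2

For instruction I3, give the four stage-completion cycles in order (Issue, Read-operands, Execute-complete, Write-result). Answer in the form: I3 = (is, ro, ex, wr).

I3 = (6, 7, 8, 9)

c1: issue I1 (SHIFT)
c2: I1 read-ops | issue I2 (LSU)
c3: I1 finished on SHIFT | I2 read-ops
c4: I1→R4 | I2 finished on LSU
c5: I2→R3
c6: issue I3 (LSU)
c7: I3 read-ops
c8: I3 finished on LSU
c9: I3→R2
c10: issue I4 (LSU)
c11: I4 read-ops
c12: I4 finished on LSU
c13: I4→R0
c14: issue I5 (ADD)
c15: I5 read-ops
c17: I5 finished on ADD
c18: I5→R0
c19: issue I6 (LSU)
c20: I6 read-ops
c21: I6 finished on LSU
c22: I6→R0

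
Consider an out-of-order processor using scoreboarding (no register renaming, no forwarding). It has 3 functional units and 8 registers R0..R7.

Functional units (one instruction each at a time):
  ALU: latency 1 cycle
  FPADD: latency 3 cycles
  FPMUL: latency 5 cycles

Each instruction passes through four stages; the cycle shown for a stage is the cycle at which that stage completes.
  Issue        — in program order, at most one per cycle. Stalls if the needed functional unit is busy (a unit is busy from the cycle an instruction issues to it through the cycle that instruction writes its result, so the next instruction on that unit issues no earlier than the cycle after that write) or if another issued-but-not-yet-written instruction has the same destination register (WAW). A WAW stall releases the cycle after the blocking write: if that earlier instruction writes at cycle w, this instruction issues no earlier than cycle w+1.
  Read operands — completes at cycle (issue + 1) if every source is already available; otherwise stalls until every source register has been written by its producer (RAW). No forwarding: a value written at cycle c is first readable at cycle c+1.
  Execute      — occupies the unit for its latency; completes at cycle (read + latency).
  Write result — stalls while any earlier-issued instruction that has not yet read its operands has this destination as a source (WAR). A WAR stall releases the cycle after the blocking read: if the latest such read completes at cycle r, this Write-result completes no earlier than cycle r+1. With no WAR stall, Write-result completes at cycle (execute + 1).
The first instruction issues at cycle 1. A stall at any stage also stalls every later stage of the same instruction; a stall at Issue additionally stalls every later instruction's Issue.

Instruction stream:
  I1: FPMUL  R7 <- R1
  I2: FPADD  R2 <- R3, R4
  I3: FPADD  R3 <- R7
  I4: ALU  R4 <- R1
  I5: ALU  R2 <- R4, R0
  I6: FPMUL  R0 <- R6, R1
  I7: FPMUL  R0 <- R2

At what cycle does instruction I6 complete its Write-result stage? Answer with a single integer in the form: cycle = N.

cycle 1: I1→FPMUL
cycle 2: I1 RO · I2→FPADD
cycle 3: I2 RO
cycle 6: I2 EX
cycle 7: I1 EX · I2 WR R2
cycle 8: I1 WR R7 · I3→FPADD
cycle 9: I3 RO · I4→ALU
cycle 10: I4 RO
cycle 11: I4 EX
cycle 12: I3 EX · I4 WR R4
cycle 13: I3 WR R3 · I5→ALU
cycle 14: I5 RO · I6→FPMUL
cycle 15: I5 EX · I6 RO
cycle 16: I5 WR R2
cycle 20: I6 EX
cycle 21: I6 WR R0
cycle 22: I7→FPMUL
cycle 23: I7 RO
cycle 28: I7 EX
cycle 29: I7 WR R0

cycle = 21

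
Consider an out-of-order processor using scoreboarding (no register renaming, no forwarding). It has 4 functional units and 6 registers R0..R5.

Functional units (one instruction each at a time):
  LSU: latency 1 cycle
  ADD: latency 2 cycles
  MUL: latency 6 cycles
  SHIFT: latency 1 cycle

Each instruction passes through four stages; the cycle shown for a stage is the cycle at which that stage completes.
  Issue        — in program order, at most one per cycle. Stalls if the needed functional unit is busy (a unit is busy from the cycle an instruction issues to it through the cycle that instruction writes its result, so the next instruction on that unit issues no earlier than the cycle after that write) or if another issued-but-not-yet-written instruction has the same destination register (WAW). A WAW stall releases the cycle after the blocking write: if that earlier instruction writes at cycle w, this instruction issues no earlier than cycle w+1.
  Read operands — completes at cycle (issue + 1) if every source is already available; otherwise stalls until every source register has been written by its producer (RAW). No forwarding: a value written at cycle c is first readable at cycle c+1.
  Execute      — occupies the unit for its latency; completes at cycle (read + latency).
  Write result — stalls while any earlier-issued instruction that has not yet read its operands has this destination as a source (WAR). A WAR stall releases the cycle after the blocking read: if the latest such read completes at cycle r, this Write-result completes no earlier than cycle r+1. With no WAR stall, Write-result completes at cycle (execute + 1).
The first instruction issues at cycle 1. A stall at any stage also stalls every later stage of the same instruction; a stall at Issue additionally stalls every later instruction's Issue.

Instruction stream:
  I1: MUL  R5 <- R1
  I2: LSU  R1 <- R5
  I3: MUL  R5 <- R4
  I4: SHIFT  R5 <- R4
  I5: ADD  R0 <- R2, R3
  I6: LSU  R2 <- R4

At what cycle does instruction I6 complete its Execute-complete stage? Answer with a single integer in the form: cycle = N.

[1] issue I1 (MUL)
[2] I1 read-ops · issue I2 (LSU)
[8] I1 finished on MUL
[9] I1→R5
[10] I2 read-ops · issue I3 (MUL)
[11] I2 finished on LSU · I3 read-ops
[12] I2→R1
[17] I3 finished on MUL
[18] I3→R5
[19] issue I4 (SHIFT)
[20] I4 read-ops · issue I5 (ADD)
[21] I4 finished on SHIFT · I5 read-ops · issue I6 (LSU)
[22] I4→R5 · I6 read-ops
[23] I5 finished on ADD · I6 finished on LSU
[24] I5→R0 · I6→R2

cycle = 23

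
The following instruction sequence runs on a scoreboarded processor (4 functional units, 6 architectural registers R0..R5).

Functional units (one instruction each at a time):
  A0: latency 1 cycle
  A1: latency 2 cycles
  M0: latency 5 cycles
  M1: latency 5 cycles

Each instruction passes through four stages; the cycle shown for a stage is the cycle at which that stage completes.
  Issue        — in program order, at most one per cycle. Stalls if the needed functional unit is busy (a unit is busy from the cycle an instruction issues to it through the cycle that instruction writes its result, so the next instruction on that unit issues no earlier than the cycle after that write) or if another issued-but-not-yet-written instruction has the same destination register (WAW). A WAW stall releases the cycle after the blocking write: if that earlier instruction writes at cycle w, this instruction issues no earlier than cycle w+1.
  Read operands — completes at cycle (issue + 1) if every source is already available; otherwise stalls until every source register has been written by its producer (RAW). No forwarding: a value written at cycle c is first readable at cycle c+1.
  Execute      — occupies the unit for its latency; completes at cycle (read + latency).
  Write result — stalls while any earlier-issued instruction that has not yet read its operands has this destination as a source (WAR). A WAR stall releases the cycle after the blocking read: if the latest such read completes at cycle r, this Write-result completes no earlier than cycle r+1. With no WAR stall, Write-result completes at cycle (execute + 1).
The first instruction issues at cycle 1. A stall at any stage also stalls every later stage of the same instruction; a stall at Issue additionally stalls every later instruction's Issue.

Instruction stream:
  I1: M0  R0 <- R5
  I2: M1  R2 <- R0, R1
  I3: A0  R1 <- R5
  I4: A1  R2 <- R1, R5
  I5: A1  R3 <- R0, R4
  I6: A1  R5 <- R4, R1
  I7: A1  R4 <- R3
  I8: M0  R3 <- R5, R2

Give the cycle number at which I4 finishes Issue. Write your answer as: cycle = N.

t=1  issue I1 (M0)
t=2  I1 read-ops, issue I2 (M1)
t=3  issue I3 (A0)
t=4  I3 read-ops
t=5  I3 finished on A0
t=7  I1 finished on M0
t=8  I1→R0
t=9  I2 read-ops
t=10  I3→R1
t=14  I2 finished on M1
t=15  I2→R2
t=16  issue I4 (A1)
t=17  I4 read-ops
t=19  I4 finished on A1
t=20  I4→R2
t=21  issue I5 (A1)
t=22  I5 read-ops
t=24  I5 finished on A1
t=25  I5→R3
t=26  issue I6 (A1)
t=27  I6 read-ops
t=29  I6 finished on A1
t=30  I6→R5
t=31  issue I7 (A1)
t=32  I7 read-ops, issue I8 (M0)
t=33  I8 read-ops
t=34  I7 finished on A1
t=35  I7→R4
t=38  I8 finished on M0
t=39  I8→R3

cycle = 16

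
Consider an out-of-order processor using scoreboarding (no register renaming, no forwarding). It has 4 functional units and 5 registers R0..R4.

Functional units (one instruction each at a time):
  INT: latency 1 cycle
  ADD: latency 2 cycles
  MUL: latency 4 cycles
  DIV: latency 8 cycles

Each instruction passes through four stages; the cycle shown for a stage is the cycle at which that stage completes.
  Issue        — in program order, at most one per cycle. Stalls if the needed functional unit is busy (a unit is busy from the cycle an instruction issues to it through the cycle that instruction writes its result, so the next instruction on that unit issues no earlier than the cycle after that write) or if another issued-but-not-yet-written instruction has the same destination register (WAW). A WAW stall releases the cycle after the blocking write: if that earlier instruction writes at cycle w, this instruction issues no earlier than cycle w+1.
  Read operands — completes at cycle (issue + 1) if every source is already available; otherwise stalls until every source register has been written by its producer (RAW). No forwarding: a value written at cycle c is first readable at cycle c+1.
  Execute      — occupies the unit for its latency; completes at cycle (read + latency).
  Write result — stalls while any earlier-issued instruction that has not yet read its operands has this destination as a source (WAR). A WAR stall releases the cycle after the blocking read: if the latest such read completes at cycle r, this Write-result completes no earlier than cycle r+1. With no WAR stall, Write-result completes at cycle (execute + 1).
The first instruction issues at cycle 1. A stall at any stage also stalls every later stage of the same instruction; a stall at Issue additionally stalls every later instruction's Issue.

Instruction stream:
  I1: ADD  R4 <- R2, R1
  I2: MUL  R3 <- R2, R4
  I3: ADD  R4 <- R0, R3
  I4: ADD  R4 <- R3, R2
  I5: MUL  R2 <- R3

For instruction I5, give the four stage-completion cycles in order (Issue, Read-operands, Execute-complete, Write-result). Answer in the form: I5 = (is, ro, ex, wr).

I5 = (17, 18, 22, 23)

1) issue 1, read 2, done 4, write 5
2) issue 2, read 6, done 10, write 11  <RAW R4: wait I1 write@5>
3) issue 6, read 12, done 14, write 15  <struct: ADD busy until I1 writes@5 / RAW R3: wait I2 write@11>
4) issue 16, read 17, done 19, write 20  <struct: ADD busy until I3 writes@15>
5) issue 17, read 18, done 22, write 23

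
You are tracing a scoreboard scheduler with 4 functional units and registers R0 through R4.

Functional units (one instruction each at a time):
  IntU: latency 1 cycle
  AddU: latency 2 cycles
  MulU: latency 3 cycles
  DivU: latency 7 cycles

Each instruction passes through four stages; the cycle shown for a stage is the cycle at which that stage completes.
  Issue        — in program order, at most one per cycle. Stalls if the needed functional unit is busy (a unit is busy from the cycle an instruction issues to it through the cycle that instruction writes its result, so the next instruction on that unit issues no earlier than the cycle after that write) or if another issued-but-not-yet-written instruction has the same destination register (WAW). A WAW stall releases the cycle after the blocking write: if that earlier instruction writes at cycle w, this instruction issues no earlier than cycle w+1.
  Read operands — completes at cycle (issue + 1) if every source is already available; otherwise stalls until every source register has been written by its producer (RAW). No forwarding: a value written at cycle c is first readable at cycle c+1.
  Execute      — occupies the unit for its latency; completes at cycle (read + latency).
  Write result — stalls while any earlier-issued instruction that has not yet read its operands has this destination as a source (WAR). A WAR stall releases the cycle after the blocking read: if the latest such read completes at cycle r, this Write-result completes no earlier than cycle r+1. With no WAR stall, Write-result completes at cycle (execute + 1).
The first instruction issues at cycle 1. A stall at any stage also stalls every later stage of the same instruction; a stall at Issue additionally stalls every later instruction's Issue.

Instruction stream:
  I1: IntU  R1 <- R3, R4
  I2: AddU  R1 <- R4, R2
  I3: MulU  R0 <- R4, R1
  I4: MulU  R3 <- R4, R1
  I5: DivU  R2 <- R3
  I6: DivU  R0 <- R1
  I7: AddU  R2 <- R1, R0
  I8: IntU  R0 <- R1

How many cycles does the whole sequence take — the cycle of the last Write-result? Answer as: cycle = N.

cycle = 43

  I1 | 1 | 2 | 3 | 4
  I2 | 5 | 6 | 8 | 9   WAW R1: wait I1 write@4
  I3 | 6 | 10 | 13 | 14   RAW R1: wait I2 write@9
  I4 | 15 | 16 | 19 | 20   struct: MulU busy until I3 writes@14
  I5 | 16 | 21 | 28 | 29   RAW R3: wait I4 write@20
  I6 | 30 | 31 | 38 | 39   struct: DivU busy until I5 writes@29
  I7 | 31 | 40 | 42 | 43   RAW R0: wait I6 write@39
  I8 | 40 | 41 | 42 | 43   WAW R0: wait I6 write@39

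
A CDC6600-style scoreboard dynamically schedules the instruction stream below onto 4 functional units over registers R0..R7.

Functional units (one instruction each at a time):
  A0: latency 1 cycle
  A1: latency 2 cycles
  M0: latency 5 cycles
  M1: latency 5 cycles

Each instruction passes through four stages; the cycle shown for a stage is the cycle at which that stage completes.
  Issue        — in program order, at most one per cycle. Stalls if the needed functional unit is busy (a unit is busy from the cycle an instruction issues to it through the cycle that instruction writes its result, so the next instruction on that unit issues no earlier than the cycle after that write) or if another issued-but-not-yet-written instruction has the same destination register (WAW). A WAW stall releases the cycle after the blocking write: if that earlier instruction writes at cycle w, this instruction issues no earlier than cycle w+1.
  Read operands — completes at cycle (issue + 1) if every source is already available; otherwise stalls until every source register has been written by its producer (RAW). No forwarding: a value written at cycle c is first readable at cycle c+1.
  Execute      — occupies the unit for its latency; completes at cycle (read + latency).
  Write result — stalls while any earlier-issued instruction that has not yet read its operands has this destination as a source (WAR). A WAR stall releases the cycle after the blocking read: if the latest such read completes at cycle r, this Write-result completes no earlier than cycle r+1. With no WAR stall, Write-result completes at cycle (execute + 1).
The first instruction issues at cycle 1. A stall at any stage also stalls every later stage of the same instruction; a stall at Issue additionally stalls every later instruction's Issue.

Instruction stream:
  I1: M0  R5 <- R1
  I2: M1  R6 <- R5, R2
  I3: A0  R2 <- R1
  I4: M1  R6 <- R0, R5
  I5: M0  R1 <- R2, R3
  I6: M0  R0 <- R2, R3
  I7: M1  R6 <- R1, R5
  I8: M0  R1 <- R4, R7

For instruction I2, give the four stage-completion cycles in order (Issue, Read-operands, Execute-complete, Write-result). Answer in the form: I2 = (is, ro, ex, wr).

I2 = (2, 9, 14, 15)

[I1] 1/2/7/8
[I2] 2/9/14/15  (RAW R5: wait I1 write@8)
[I3] 3/4/5/10  (WAR R2: wait I2 read@9)
[I4] 16/17/22/23  (struct: M1 busy until I2 writes@15)
[I5] 17/18/23/24
[I6] 25/26/31/32  (struct: M0 busy until I5 writes@24)
[I7] 26/27/32/33
[I8] 33/34/39/40  (struct: M0 busy until I6 writes@32)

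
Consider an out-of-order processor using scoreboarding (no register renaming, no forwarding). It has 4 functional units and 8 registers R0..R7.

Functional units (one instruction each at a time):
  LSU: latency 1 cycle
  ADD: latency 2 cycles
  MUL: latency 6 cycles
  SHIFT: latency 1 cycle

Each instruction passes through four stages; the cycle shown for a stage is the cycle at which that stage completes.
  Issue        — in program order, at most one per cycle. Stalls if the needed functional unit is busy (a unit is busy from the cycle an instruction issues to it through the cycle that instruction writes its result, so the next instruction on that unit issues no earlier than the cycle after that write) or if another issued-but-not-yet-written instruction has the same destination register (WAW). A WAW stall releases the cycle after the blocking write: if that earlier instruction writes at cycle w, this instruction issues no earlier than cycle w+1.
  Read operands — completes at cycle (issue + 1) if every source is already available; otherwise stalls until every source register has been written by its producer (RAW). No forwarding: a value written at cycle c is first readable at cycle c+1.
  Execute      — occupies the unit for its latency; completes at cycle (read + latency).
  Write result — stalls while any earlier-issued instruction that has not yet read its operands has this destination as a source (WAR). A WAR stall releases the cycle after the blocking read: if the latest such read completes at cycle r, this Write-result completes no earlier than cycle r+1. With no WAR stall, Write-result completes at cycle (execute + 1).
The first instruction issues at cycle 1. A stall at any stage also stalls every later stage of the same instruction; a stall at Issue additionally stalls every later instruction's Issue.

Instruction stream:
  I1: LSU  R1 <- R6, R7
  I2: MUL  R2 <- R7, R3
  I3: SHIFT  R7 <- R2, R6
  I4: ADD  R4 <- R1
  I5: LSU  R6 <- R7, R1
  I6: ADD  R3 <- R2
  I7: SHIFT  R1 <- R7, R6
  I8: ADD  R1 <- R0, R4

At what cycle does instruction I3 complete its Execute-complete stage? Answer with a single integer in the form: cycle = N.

[I1] 1/2/3/4
[I2] 2/3/9/10
[I3] 3/11/12/13  (RAW R2: wait I2 write@10)
[I4] 4/5/7/8
[I5] 5/14/15/16  (RAW R7: wait I3 write@13)
[I6] 9/11/13/14  (struct: ADD busy until I4 writes@8; RAW R2: wait I2 write@10)
[I7] 14/17/18/19  (struct: SHIFT busy until I3 writes@13; RAW R6: wait I5 write@16)
[I8] 20/21/23/24  (WAW R1: wait I7 write@19)

cycle = 12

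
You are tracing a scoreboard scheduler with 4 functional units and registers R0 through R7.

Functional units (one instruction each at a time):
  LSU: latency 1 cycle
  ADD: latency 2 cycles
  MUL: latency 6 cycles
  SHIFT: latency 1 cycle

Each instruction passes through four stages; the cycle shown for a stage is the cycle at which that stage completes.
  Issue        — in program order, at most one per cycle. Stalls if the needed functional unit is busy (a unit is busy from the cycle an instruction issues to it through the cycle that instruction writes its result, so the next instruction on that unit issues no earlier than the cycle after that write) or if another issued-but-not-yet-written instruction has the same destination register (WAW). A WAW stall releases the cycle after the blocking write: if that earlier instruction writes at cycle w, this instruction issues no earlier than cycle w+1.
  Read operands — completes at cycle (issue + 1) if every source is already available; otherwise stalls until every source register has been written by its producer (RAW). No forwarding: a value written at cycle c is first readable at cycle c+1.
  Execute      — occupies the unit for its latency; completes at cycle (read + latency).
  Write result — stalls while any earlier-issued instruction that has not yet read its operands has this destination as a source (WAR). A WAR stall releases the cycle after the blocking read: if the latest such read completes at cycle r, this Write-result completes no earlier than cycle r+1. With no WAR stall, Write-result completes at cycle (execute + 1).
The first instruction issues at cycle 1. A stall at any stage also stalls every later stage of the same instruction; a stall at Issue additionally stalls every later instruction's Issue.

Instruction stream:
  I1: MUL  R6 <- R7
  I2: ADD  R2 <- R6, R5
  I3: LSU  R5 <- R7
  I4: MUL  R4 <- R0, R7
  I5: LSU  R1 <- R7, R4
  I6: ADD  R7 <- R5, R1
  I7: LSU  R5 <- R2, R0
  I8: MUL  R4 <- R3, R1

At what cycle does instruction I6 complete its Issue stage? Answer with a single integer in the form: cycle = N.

cycle = 14

t=1  I1→MUL
t=2  I1 RO | I2→ADD
t=3  I3→LSU
t=4  I3 RO
t=5  I3 EX
t=8  I1 EX
t=9  I1 WR R6
t=10  I2 RO | I4→MUL
t=11  I3 WR R5 | I4 RO
t=12  I2 EX | I5→LSU
t=13  I2 WR R2
t=14  I6→ADD
t=17  I4 EX
t=18  I4 WR R4
t=19  I5 RO
t=20  I5 EX
t=21  I5 WR R1
t=22  I6 RO | I7→LSU
t=23  I7 RO | I8→MUL
t=24  I6 EX | I7 EX | I8 RO
t=25  I6 WR R7 | I7 WR R5
t=30  I8 EX
t=31  I8 WR R4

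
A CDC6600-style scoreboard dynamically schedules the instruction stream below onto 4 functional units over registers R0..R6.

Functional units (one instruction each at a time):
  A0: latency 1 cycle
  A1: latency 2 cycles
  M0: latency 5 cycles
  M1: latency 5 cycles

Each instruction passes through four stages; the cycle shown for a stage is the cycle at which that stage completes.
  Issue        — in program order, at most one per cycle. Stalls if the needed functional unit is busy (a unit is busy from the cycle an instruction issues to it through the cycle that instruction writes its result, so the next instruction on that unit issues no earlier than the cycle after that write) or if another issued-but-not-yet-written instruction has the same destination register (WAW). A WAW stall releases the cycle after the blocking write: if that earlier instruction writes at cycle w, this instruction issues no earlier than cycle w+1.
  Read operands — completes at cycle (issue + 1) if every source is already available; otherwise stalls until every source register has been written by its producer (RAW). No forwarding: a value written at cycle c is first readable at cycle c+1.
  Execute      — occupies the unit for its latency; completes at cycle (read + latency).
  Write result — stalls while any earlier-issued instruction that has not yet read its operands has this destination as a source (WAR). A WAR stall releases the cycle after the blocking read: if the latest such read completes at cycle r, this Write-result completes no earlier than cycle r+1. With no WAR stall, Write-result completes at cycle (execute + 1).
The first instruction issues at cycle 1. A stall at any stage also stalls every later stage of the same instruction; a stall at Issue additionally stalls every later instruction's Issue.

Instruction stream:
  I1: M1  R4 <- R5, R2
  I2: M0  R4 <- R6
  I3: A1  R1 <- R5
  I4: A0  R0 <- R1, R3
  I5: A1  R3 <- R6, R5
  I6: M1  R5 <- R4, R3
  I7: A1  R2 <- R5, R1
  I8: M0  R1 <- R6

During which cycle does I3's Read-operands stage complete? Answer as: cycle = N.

cycle = 11

cycle 1: I1→M1
cycle 2: I1 RO
cycle 7: I1 EX
cycle 8: I1 WR R4
cycle 9: I2→M0
cycle 10: I2 RO · I3→A1
cycle 11: I3 RO · I4→A0
cycle 13: I3 EX
cycle 14: I3 WR R1
cycle 15: I2 EX · I4 RO · I5→A1
cycle 16: I2 WR R4 · I4 EX · I5 RO · I6→M1
cycle 17: I4 WR R0
cycle 18: I5 EX
cycle 19: I5 WR R3
cycle 20: I6 RO · I7→A1
cycle 21: I8→M0
cycle 22: I8 RO
cycle 25: I6 EX
cycle 26: I6 WR R5
cycle 27: I7 RO · I8 EX
cycle 28: I8 WR R1
cycle 29: I7 EX
cycle 30: I7 WR R2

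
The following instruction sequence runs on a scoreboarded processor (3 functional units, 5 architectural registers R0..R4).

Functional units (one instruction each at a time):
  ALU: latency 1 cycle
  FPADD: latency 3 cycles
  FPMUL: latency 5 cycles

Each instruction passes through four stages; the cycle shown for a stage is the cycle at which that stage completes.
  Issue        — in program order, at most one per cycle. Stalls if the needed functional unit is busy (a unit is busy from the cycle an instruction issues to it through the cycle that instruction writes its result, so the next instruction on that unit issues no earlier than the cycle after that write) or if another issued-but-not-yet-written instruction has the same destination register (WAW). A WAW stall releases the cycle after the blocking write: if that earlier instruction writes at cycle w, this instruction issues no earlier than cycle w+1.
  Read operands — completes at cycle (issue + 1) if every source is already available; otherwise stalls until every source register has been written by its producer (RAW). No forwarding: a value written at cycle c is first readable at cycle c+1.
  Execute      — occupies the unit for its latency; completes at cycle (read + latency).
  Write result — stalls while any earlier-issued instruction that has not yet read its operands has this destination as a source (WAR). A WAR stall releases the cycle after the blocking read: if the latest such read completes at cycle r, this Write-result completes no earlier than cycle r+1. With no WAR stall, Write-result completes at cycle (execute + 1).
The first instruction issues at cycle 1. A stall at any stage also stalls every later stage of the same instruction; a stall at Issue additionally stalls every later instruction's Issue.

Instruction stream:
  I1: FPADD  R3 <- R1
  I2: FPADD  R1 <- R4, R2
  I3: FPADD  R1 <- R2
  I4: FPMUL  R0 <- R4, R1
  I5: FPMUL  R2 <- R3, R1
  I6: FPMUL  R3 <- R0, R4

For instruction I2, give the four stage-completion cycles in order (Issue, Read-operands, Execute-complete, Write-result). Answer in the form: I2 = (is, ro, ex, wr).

I1 -> (1, 2, 5, 6)
I2 -> (7, 8, 11, 12)  // struct: FPADD busy until I1 writes@6
I3 -> (13, 14, 17, 18)  // struct: FPADD busy until I2 writes@12
I4 -> (14, 19, 24, 25)  // RAW R1: wait I3 write@18
I5 -> (26, 27, 32, 33)  // struct: FPMUL busy until I4 writes@25
I6 -> (34, 35, 40, 41)  // struct: FPMUL busy until I5 writes@33

I2 = (7, 8, 11, 12)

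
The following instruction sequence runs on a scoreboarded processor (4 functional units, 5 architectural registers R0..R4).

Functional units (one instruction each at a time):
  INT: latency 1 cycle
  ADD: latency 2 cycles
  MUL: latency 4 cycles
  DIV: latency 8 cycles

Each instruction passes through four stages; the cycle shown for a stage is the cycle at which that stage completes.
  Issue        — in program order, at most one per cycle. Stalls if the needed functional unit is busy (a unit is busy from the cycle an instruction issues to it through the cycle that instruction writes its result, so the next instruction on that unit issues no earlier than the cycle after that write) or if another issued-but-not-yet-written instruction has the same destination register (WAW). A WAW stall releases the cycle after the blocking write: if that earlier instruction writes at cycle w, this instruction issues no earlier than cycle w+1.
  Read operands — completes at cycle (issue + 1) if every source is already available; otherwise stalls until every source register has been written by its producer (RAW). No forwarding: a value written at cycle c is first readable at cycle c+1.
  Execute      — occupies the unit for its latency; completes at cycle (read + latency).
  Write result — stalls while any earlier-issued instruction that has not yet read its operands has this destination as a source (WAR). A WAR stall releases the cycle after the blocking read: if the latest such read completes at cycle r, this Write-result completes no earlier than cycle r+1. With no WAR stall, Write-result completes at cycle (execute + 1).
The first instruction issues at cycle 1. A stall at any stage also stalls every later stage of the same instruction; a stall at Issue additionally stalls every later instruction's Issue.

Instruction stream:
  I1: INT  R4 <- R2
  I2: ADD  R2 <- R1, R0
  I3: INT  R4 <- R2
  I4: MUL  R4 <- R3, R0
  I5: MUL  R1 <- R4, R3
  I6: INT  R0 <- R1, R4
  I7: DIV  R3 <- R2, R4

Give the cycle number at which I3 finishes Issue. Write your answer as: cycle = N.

[I1] 1/2/3/4
[I2] 2/3/5/6
[I3] 5/7/8/9  (struct: INT busy until I1 writes@4; RAW R2: wait I2 write@6)
[I4] 10/11/15/16  (WAW R4: wait I3 write@9)
[I5] 17/18/22/23  (struct: MUL busy until I4 writes@16)
[I6] 18/24/25/26  (RAW R1: wait I5 write@23)
[I7] 19/20/28/29

cycle = 5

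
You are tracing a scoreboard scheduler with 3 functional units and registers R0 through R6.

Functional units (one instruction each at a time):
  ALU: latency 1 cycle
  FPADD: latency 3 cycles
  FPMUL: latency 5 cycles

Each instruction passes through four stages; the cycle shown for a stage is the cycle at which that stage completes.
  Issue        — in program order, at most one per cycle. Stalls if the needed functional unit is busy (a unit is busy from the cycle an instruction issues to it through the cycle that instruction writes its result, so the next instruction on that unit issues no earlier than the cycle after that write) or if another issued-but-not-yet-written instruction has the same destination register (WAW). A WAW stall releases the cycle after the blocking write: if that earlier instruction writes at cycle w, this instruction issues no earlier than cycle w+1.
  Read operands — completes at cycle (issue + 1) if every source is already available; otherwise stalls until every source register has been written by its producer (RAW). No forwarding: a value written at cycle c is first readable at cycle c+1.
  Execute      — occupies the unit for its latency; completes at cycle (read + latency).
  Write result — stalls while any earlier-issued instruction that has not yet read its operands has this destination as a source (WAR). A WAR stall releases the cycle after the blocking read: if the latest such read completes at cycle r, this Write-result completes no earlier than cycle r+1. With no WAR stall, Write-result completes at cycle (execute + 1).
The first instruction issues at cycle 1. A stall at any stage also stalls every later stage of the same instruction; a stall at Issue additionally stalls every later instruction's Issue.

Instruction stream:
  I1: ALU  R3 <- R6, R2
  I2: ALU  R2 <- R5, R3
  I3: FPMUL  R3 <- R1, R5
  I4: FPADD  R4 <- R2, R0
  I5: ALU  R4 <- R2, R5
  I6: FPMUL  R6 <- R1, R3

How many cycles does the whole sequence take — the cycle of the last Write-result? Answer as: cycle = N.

[I1] 1/2/3/4
[I2] 5/6/7/8  (struct: ALU busy until I1 writes@4)
[I3] 6/7/12/13
[I4] 7/9/12/13  (RAW R2: wait I2 write@8)
[I5] 14/15/16/17  (WAW R4: wait I4 write@13)
[I6] 15/16/21/22

cycle = 22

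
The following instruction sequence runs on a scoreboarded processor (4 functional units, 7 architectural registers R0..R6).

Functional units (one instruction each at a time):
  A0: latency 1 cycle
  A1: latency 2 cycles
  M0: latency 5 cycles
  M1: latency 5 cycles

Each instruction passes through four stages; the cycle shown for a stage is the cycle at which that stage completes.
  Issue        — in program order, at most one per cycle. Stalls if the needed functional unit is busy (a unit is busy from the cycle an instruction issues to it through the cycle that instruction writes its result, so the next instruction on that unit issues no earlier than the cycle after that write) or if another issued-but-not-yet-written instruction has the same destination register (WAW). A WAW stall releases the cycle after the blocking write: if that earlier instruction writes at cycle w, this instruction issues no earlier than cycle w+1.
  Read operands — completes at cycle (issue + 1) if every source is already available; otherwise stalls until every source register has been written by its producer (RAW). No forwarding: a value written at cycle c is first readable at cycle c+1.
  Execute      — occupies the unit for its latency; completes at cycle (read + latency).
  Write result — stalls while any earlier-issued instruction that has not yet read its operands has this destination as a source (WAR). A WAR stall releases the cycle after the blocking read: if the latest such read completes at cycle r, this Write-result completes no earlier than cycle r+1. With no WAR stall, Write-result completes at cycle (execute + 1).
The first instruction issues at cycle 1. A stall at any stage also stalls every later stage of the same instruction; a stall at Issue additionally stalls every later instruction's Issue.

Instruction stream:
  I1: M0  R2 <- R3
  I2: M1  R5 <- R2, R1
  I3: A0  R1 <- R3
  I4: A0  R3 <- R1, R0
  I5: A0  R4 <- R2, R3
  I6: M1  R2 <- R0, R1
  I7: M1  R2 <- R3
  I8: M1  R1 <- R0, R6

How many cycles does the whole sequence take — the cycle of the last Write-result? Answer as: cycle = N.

[1] I1 dispatched to M0
[2] I1 operands ready; I2 dispatched to M1
[3] I3 dispatched to A0
[4] I3 operands ready
[5] I3 complete
[7] I1 complete
[8] R2←I1
[9] I2 operands ready
[10] R1←I3
[11] I4 dispatched to A0
[12] I4 operands ready
[13] I4 complete
[14] I2 complete; R3←I4
[15] R5←I2; I5 dispatched to A0
[16] I5 operands ready; I6 dispatched to M1
[17] I5 complete; I6 operands ready
[18] R4←I5
[22] I6 complete
[23] R2←I6
[24] I7 dispatched to M1
[25] I7 operands ready
[30] I7 complete
[31] R2←I7
[32] I8 dispatched to M1
[33] I8 operands ready
[38] I8 complete
[39] R1←I8

cycle = 39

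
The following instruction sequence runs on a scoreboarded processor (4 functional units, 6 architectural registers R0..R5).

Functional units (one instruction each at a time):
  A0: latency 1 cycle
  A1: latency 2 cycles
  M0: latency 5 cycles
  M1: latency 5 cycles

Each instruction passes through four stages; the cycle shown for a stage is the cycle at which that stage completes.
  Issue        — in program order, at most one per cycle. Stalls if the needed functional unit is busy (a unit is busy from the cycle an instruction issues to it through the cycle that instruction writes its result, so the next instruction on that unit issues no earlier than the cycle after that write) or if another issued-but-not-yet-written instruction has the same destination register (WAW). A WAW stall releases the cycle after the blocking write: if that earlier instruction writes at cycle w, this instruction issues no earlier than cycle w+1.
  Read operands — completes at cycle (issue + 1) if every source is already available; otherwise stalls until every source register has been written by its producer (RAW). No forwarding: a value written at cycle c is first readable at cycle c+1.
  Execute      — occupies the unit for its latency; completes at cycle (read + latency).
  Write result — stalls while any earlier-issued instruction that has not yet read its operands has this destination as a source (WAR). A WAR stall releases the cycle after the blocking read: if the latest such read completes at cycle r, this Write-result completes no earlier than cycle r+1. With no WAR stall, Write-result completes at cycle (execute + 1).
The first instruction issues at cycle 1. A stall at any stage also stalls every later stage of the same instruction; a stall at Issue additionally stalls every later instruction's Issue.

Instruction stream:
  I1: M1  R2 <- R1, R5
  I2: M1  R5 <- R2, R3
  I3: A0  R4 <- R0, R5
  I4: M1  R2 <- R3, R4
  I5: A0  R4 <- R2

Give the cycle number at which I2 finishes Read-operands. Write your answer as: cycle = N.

cycle = 10

cycle 1: issue I1 (M1)
cycle 2: I1 read-ops
cycle 7: I1 finished on M1
cycle 8: I1→R2
cycle 9: issue I2 (M1)
cycle 10: I2 read-ops · issue I3 (A0)
cycle 15: I2 finished on M1
cycle 16: I2→R5
cycle 17: I3 read-ops · issue I4 (M1)
cycle 18: I3 finished on A0
cycle 19: I3→R4
cycle 20: I4 read-ops · issue I5 (A0)
cycle 25: I4 finished on M1
cycle 26: I4→R2
cycle 27: I5 read-ops
cycle 28: I5 finished on A0
cycle 29: I5→R4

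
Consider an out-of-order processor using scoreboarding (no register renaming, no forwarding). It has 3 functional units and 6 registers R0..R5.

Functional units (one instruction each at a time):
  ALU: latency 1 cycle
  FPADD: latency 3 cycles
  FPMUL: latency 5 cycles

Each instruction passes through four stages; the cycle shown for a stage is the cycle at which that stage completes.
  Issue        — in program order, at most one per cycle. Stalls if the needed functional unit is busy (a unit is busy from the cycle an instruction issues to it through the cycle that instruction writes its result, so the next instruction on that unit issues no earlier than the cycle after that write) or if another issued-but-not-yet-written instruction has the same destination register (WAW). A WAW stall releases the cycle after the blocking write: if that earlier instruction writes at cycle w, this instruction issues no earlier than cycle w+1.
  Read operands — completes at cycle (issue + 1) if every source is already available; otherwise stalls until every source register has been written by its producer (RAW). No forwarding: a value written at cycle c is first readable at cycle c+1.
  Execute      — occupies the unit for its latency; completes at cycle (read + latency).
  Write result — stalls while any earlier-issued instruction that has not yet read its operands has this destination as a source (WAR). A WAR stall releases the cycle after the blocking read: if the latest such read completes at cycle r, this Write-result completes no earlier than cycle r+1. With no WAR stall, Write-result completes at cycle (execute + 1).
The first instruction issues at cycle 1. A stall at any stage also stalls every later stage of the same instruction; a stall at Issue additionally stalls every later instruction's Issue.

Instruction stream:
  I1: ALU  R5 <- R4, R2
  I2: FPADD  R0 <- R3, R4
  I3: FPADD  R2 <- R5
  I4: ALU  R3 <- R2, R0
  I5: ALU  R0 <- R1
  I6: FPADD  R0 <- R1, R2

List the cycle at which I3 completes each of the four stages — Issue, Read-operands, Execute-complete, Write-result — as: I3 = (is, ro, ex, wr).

I3 = (8, 9, 12, 13)

cycle 1: I1 issues→ALU
cycle 2: I1 reads, I2 issues→FPADD
cycle 3: I1 exec-done, I2 reads
cycle 4: I1 writes R5
cycle 6: I2 exec-done
cycle 7: I2 writes R0
cycle 8: I3 issues→FPADD
cycle 9: I3 reads, I4 issues→ALU
cycle 12: I3 exec-done
cycle 13: I3 writes R2
cycle 14: I4 reads
cycle 15: I4 exec-done
cycle 16: I4 writes R3
cycle 17: I5 issues→ALU
cycle 18: I5 reads
cycle 19: I5 exec-done
cycle 20: I5 writes R0
cycle 21: I6 issues→FPADD
cycle 22: I6 reads
cycle 25: I6 exec-done
cycle 26: I6 writes R0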